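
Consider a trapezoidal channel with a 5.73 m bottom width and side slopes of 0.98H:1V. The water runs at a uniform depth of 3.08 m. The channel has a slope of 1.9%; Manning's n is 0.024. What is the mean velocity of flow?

With bottom width b = 5.73 m and side slope z = 0.98: A = (b + zy)y = (5.73 + 0.98×3.08)×3.08 = 26.95 m²; P = b + 2y√(1+z²) = 5.73 + 2×3.08×1.4 = 14.35 m.
Hydraulic radius R = A/P = 26.95/14.35 = 1.877 m.
From Manning's equation, V = (1/n) R^(2/3) S^(1/2) = (1/0.024) × 1.877^(2/3) × 0.019^(1/2) = 8.74 m/s.

V = 8.74 m/s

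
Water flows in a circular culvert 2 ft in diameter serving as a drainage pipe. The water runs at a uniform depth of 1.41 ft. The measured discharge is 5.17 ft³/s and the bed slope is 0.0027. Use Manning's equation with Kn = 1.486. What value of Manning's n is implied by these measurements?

For a circular section of diameter D = 2 ft at depth y = 1.41 ft, the central angle is θ = 2 arccos(1 − 2y/D) = 3.987 rad. Then A = (D²/8)(θ − sin θ) = 2.367 ft² and P = Dθ/2 = 3.987 ft.
Hydraulic radius R = A/P = 2.367/3.987 = 0.5938 ft.
Rearranging Manning's equation: n = (1.486/Q) A R^(2/3) S^(1/2) = (1.486/5.17) × 2.367 × 0.5938^(2/3) × √0.0027 = 0.025.

n = 0.025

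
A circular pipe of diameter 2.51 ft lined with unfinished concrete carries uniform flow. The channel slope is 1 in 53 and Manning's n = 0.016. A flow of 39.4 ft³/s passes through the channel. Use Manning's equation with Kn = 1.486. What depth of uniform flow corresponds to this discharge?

y_n = 1.78 ft

Manning's equation rearranged: A R^(2/3) = nQ / (1.486·√S) = 0.016 × 39.4 / (1.486 × √0.01887) = 3.088.
Try y = 2.12 ft: A R^(2/3) = 3.719 — over.
Try y = 1.78 ft: A R^(2/3) = 3.088 — close enough.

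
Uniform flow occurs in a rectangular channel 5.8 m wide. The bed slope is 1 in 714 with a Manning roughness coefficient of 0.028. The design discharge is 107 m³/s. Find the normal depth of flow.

y_n = 8.29 m

Manning's equation rearranged: A R^(2/3) = nQ / (1·√S) = 0.028 × 107 / (√0.001401) = 80.06.
Try y = 7.19 m: A R^(2/3) = 67.66 — too small.
Try y = 8.29 m: A R^(2/3) = 80.06 — close enough.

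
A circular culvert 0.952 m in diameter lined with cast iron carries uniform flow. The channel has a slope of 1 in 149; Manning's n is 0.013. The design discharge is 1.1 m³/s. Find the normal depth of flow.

y_n = 0.553 m

Manning's equation rearranged: A R^(2/3) = nQ / (1·√S) = 0.013 × 1.1 / (√0.006711) = 0.1746.
Trying y = 0.384 m: A R^(2/3) = 0.09354 — short.
Trying y = 0.662 m: A R^(2/3) = 0.2269 — over.
Trying y = 0.553 m: A R^(2/3) = 0.1747 — ≈ 0.1746.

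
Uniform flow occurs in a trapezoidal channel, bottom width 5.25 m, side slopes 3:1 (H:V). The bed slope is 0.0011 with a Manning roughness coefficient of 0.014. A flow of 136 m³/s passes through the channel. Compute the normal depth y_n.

y_n = 2.89 m

Manning's equation rearranged: A R^(2/3) = nQ / (1·√S) = 0.014 × 136 / (√0.0011) = 57.41.
At y = 2.29 m: A R^(2/3) = 34.84 — short.
At y = 3.22 m: A R^(2/3) = 72.98 — over.
At y = 2.89 m: A R^(2/3) = 57.52 — matches.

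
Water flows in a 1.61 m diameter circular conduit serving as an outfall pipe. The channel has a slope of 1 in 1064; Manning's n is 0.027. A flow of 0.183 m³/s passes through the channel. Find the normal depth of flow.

Manning's equation rearranged: A R^(2/3) = nQ / (1·√S) = 0.027 × 0.183 / (√0.0009398) = 0.1612.
Trying y = 0.456 m: A R^(2/3) = 0.1943 — over.
Trying y = 0.415 m: A R^(2/3) = 0.1615 — close enough.

y_n = 0.415 m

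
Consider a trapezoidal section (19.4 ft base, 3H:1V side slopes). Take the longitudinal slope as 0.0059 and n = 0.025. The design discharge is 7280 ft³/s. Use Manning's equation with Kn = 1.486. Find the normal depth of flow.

y_n = 9.91 ft

Manning's equation rearranged: A R^(2/3) = nQ / (1.486·√S) = 0.025 × 7280 / (1.486 × √0.0059) = 1595.
Try y = 7.09 ft: A R^(2/3) = 784.6 — too small.
Try y = 9.91 ft: A R^(2/3) = 1595 — matches.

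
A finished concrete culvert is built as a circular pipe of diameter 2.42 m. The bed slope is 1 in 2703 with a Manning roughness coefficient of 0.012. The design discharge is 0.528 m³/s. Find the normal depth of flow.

y_n = 0.517 m

Manning's equation rearranged: A R^(2/3) = nQ / (1·√S) = 0.012 × 0.528 / (√0.00037) = 0.3294.
Try y = 0.634 m: A R^(2/3) = 0.4944 — over.
Try y = 0.354 m: A R^(2/3) = 0.1519 — short.
Try y = 0.517 m: A R^(2/3) = 0.3292 — ≈ 0.3294.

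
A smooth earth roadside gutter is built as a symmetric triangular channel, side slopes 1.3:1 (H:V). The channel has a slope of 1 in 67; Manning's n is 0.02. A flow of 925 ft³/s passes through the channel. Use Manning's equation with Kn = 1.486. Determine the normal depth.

Manning's equation rearranged: A R^(2/3) = nQ / (1.486·√S) = 0.02 × 925 / (1.486 × √0.01493) = 101.9.
Try y = 7.52 ft: A R^(2/3) = 152.2 — too large.
Try y = 6.47 ft: A R^(2/3) = 101.9 — close enough.

y_n = 6.47 ft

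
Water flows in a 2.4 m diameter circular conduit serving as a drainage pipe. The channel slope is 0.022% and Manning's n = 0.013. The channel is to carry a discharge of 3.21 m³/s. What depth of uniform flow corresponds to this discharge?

Manning's equation rearranged: A R^(2/3) = nQ / (1·√S) = 0.013 × 3.21 / (√0.00022) = 2.813.
Trying y = 1.42 m: A R^(2/3) = 2.116 — short.
Trying y = 1.74 m: A R^(2/3) = 2.818 — ≈ 2.813.

y_n = 1.74 m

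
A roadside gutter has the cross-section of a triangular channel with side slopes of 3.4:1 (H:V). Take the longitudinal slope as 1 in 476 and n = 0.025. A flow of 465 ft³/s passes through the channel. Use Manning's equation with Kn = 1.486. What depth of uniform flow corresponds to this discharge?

Manning's equation rearranged: A R^(2/3) = nQ / (1.486·√S) = 0.025 × 465 / (1.486 × √0.002101) = 170.7.
Trying y = 5.97 ft: A R^(2/3) = 244.4 — too large.
Trying y = 5.22 ft: A R^(2/3) = 170.8 — ≈ 170.7.

y_n = 5.22 ft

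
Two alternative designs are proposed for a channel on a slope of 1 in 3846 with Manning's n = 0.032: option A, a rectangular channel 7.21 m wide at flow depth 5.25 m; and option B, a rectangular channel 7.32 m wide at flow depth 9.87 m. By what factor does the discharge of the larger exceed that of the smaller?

Channel A: Flow area A = b·y = 7.21 × 5.25 = 37.85 m². Wetted perimeter P = b + 2y = 7.21 + 2×5.25 = 17.71 m. Hydraulic radius R = A/P = 37.85/17.71 = 2.137 m. Q_A = (1/0.032)·37.85·2.137^(2/3)·√0.00026 = 31.65 m³/s.
Channel B: Flow area A = b·y = 7.32 × 9.87 = 72.25 m². Wetted perimeter P = b + 2y = 7.32 + 2×9.87 = 27.06 m. Hydraulic radius R = A/P = 72.25/27.06 = 2.67 m. Q_B = (1/0.032)·72.25·2.67^(2/3)·√0.00026 = 70.07 m³/s.
The larger discharge is 70.07 m³/s and the smaller is 31.65 m³/s; the ratio is 2.21.

2.21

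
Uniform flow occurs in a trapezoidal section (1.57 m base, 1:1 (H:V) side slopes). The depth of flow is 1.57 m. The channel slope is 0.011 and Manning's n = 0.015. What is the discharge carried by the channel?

With bottom width b = 1.57 m and side slope z = 1: A = (b + zy)y = (1.57 + 1×1.57)×1.57 = 4.93 m²; P = b + 2y√(1+z²) = 1.57 + 2×1.57×1.414 = 6.011 m.
Hydraulic radius R = A/P = 4.93/6.011 = 0.8202 m.
Manning's equation: Q = (1/n) A R^(2/3) S^(1/2) = (1/0.015) × 4.93 × 0.8202^(2/3) × 0.011^(1/2) = 30.2 m³/s.

Q = 30.2 m³/s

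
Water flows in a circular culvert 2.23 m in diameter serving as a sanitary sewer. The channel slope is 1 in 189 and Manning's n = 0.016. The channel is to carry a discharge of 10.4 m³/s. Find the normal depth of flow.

Manning's equation rearranged: A R^(2/3) = nQ / (1·√S) = 0.016 × 10.4 / (√0.005291) = 2.288.
Try y = 1.76 m: A R^(2/3) = 2.551 — high.
Try y = 1.4 m: A R^(2/3) = 1.903 — low.
Try y = 1.6 m: A R^(2/3) = 2.286 — matches.

y_n = 1.6 m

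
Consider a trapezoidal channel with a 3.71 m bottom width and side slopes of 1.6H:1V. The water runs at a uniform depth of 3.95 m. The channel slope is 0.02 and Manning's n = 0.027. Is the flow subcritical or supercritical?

With bottom width b = 3.71 m and side slope z = 1.6: A = (b + zy)y = (3.71 + 1.6×3.95)×3.95 = 39.62 m²; P = b + 2y√(1+z²) = 3.71 + 2×3.95×1.887 = 18.62 m.
Hydraulic radius R = A/P = 39.62/18.62 = 2.128 m.
V = (1/n) R^(2/3) √S = (1/0.027) × 2.128^(2/3) × √0.02 = 8.666 m/s. Hydraulic depth D_h = A/T = 39.62/16.35 = 2.423 m.
Froude number Fr = V/√(g·D_h) = 8.666/√(9.81×2.423) = 1.78, which is greater than 1, so the flow is supercritical.

supercritical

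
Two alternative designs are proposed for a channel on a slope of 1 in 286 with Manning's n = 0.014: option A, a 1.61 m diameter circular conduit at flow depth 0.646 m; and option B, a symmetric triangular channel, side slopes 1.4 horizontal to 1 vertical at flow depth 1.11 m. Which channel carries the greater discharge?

channel B

Channel A: For a circular section of diameter D = 1.61 m at depth y = 0.646 m, the central angle is θ = 2 arccos(1 − 2y/D) = 2.744 rad. Then A = (D²/8)(θ − sin θ) = 0.7636 m² and P = Dθ/2 = 2.209 m. Hydraulic radius R = A/P = 0.7636/2.209 = 0.3457 m. Q_A = (1/0.014)·0.7636·0.3457^(2/3)·√0.003497 = 1.589 m³/s.
Channel B: For a triangular section with side slope z = 1.4: A = zy² = 1.4×1.11² = 1.725 m²; P = 2y√(1+z²) = 2×1.11×1.72 = 3.819 m. Hydraulic radius R = A/P = 1.725/3.819 = 0.4516 m. Q_B = (1/0.014)·1.725·0.4516^(2/3)·√0.003497 = 4.289 m³/s.
Q_A = 1.589 m³/s vs Q_B = 4.289 m³/s, so channel B carries more.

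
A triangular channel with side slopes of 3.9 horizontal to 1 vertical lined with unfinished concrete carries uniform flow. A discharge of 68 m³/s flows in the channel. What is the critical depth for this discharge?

At critical depth, Q² T / (g A³) = 1, i.e. A³/T = Q²/g = 68²/9.81 = 471.4.
Try y = 2.57 m: A³/T = 852.6 — too large.
Try y = 1.73 m: A³/T = 117.9 — too small.
Try y = 2.28 m: A³/T = 468.6 — matches.

y_c = 2.28 m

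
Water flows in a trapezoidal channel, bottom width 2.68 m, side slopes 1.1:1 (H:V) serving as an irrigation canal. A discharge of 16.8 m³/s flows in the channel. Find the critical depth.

At critical depth, Q² T / (g A³) = 1, i.e. A³/T = Q²/g = 16.8²/9.81 = 28.77.
Try y = 1.07 m: A³/T = 13.96 — low.
Try y = 1.66 m: A³/T = 66.09 — high.
Try y = 1.32 m: A³/T = 29.06 — close enough.

y_c = 1.32 m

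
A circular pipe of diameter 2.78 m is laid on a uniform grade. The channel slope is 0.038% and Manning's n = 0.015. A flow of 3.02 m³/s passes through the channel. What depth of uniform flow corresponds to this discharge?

y_n = 1.37 m

Manning's equation rearranged: A R^(2/3) = nQ / (1·√S) = 0.015 × 3.02 / (√0.00038) = 2.324.
At y = 1 m: A R^(2/3) = 1.318 — low.
At y = 1.66 m: A R^(2/3) = 3.176 — high.
At y = 1.37 m: A R^(2/3) = 2.323 — close enough.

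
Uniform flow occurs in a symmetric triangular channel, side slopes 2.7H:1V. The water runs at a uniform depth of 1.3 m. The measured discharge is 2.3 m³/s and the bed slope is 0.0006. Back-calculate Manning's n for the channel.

n = 0.0349

For a triangular section with side slope z = 2.7: A = zy² = 2.7×1.3² = 4.563 m²; P = 2y√(1+z²) = 2×1.3×2.879 = 7.486 m.
Hydraulic radius R = A/P = 4.563/7.486 = 0.6095 m.
Rearranging Manning's equation: n = (1/Q) A R^(2/3) S^(1/2) = (1/2.3) × 4.563 × 0.6095^(2/3) × √0.0006 = 0.0349.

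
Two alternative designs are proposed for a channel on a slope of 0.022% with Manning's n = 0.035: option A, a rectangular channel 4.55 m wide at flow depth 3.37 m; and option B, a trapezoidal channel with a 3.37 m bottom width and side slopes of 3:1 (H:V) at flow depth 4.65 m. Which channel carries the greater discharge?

Channel A: Flow area A = b·y = 4.55 × 3.37 = 15.33 m². Wetted perimeter P = b + 2y = 4.55 + 2×3.37 = 11.29 m. Hydraulic radius R = A/P = 15.33/11.29 = 1.358 m. Q_A = (1/0.035)·15.33·1.358^(2/3)·√0.00022 = 7.969 m³/s.
Channel B: With bottom width b = 3.37 m and side slope z = 3: A = (b + zy)y = (3.37 + 3×4.65)×4.65 = 80.54 m²; P = b + 2y√(1+z²) = 3.37 + 2×4.65×3.162 = 32.78 m. Hydraulic radius R = A/P = 80.54/32.78 = 2.457 m. Q_B = (1/0.035)·80.54·2.457^(2/3)·√0.00022 = 62.15 m³/s.
Q_A = 7.969 m³/s vs Q_B = 62.15 m³/s, so channel B carries more.

channel B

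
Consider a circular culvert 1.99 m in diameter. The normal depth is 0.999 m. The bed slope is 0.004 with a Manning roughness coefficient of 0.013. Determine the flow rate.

Q = 4.78 m³/s

For a circular section of diameter D = 1.99 m at depth y = 0.999 m, the central angle is θ = 2 arccos(1 − 2y/D) = 3.15 rad. Then A = (D²/8)(θ − sin θ) = 1.563 m² and P = Dθ/2 = 3.134 m.
Hydraulic radius R = A/P = 1.563/3.134 = 0.4988 m.
Manning's equation: Q = (1/n) A R^(2/3) S^(1/2) = (1/0.013) × 1.563 × 0.4988^(2/3) × 0.004^(1/2) = 4.78 m³/s.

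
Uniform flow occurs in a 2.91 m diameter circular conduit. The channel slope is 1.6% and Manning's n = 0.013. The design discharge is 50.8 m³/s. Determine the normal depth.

y_n = 2.31 m

Manning's equation rearranged: A R^(2/3) = nQ / (1·√S) = 0.013 × 50.8 / (√0.016) = 5.221.
Try y = 1.81 m: A R^(2/3) = 3.816 — low.
Try y = 2.54 m: A R^(2/3) = 5.644 — high.
Try y = 2.31 m: A R^(2/3) = 5.218 — matches.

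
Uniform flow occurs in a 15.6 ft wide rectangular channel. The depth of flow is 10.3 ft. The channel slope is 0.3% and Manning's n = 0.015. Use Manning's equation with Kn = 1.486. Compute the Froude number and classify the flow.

Flow area A = b·y = 15.6 × 10.3 = 160.7 ft². Wetted perimeter P = b + 2y = 15.6 + 2×10.3 = 36.2 ft.
Hydraulic radius R = A/P = 160.7/36.2 = 4.439 ft.
V = (1.486/n) R^(2/3) √S = (1.486/0.015) × 4.439^(2/3) × √0.003 = 14.66 ft/s. Hydraulic depth D_h = A/T = 160.7/15.6 = 10.3 ft.
Froude number Fr = V/√(g·D_h) = 14.66/√(32.2×10.3) = 0.805, which is less than 1, so the flow is subcritical.

subcritical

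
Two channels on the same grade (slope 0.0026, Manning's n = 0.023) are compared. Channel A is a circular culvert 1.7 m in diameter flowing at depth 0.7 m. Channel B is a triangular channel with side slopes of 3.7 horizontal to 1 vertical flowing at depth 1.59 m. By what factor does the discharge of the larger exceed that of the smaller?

17.2

Channel A: For a circular section of diameter D = 1.7 m at depth y = 0.7 m, the central angle is θ = 2 arccos(1 − 2y/D) = 2.787 rad. Then A = (D²/8)(θ − sin θ) = 0.8812 m² and P = Dθ/2 = 2.369 m. Hydraulic radius R = A/P = 0.8812/2.369 = 0.372 m. Q_A = (1/0.023)·0.8812·0.372^(2/3)·√0.0026 = 1.011 m³/s.
Channel B: For a triangular section with side slope z = 3.7: A = zy² = 3.7×1.59² = 9.354 m²; P = 2y√(1+z²) = 2×1.59×3.833 = 12.19 m. Hydraulic radius R = A/P = 9.354/12.19 = 0.7675 m. Q_B = (1/0.023)·9.354·0.7675^(2/3)·√0.0026 = 17.38 m³/s.
The larger discharge is 17.38 m³/s and the smaller is 1.011 m³/s; the ratio is 17.2.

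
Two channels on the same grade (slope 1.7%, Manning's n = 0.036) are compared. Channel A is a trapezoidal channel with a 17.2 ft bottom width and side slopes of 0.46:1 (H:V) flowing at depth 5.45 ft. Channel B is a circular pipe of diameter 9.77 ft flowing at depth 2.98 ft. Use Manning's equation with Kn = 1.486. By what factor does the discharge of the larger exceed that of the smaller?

Channel A: With bottom width b = 17.2 ft and side slope z = 0.46: A = (b + zy)y = (17.2 + 0.46×5.45)×5.45 = 107.4 ft²; P = b + 2y√(1+z²) = 17.2 + 2×5.45×1.101 = 29.2 ft. Hydraulic radius R = A/P = 107.4/29.2 = 3.678 ft. Q_A = (1.486/0.036)·107.4·3.678^(2/3)·√0.017 = 1377 ft³/s.
Channel B: For a circular section of diameter D = 9.77 ft at depth y = 2.98 ft, the central angle is θ = 2 arccos(1 − 2y/D) = 2.34 rad. Then A = (D²/8)(θ − sin θ) = 19.36 ft² and P = Dθ/2 = 11.43 ft. Hydraulic radius R = A/P = 19.36/11.43 = 1.693 ft. Q_B = (1.486/0.036)·19.36·1.693^(2/3)·√0.017 = 148 ft³/s.
The larger discharge is 1377 ft³/s and the smaller is 148 ft³/s; the ratio is 9.31.

9.31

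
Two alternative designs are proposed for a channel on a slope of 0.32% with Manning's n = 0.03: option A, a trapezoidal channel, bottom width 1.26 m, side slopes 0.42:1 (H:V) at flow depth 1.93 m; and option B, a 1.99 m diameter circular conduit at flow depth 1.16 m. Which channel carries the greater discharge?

Channel A: With bottom width b = 1.26 m and side slope z = 0.42: A = (b + zy)y = (1.26 + 0.42×1.93)×1.93 = 3.996 m²; P = b + 2y√(1+z²) = 1.26 + 2×1.93×1.085 = 5.447 m. Hydraulic radius R = A/P = 3.996/5.447 = 0.7337 m. Q_A = (1/0.03)·3.996·0.7337^(2/3)·√0.0032 = 6.13 m³/s.
Channel B: For a circular section of diameter D = 1.99 m at depth y = 1.16 m, the central angle is θ = 2 arccos(1 − 2y/D) = 3.475 rad. Then A = (D²/8)(θ − sin θ) = 1.882 m² and P = Dθ/2 = 3.457 m. Hydraulic radius R = A/P = 1.882/3.457 = 0.5443 m. Q_B = (1/0.03)·1.882·0.5443^(2/3)·√0.0032 = 2.366 m³/s.
Q_A = 6.13 m³/s vs Q_B = 2.366 m³/s, so channel A carries more.

channel A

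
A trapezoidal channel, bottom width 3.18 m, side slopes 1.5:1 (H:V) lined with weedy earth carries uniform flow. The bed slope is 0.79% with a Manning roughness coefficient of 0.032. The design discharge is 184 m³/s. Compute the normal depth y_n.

Manning's equation rearranged: A R^(2/3) = nQ / (1·√S) = 0.032 × 184 / (√0.0079) = 66.25.
Try y = 3.4 m: A R^(2/3) = 42.02 — too small.
Try y = 4.18 m: A R^(2/3) = 66.09 — matches.

y_n = 4.18 m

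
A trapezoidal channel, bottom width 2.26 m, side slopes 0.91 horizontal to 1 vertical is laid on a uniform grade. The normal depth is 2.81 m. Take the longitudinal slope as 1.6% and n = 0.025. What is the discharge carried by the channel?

With bottom width b = 2.26 m and side slope z = 0.91: A = (b + zy)y = (2.26 + 0.91×2.81)×2.81 = 13.54 m²; P = b + 2y√(1+z²) = 2.26 + 2×2.81×1.352 = 9.859 m.
Hydraulic radius R = A/P = 13.54/9.859 = 1.373 m.
Manning's equation: Q = (1/n) A R^(2/3) S^(1/2) = (1/0.025) × 13.54 × 1.373^(2/3) × 0.016^(1/2) = 84.6 m³/s.

Q = 84.6 m³/s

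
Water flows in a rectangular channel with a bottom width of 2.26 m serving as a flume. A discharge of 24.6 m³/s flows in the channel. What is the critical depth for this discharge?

For a rectangular channel, critical depth y_c = (q²/g)^(1/3) where q = Q/b = 24.6/2.26 = 10.88 m²/s.
So y_c = (10.88²/9.81)^(1/3) = 2.29 m.

y_c = 2.29 m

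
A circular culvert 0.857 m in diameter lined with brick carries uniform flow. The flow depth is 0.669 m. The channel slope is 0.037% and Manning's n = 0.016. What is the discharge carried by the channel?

Q = 0.237 m³/s

For a circular section of diameter D = 0.857 m at depth y = 0.669 m, the central angle is θ = 2 arccos(1 − 2y/D) = 4.333 rad. Then A = (D²/8)(θ − sin θ) = 0.4831 m² and P = Dθ/2 = 1.857 m.
Hydraulic radius R = A/P = 0.4831/1.857 = 0.2602 m.
Manning's equation: Q = (1/n) A R^(2/3) S^(1/2) = (1/0.016) × 0.4831 × 0.2602^(2/3) × 0.00037^(1/2) = 0.237 m³/s.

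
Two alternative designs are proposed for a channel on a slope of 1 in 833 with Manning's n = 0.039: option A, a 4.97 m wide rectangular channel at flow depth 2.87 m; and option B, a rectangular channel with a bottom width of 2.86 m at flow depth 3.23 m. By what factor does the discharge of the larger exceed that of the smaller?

Channel A: Flow area A = b·y = 4.97 × 2.87 = 14.26 m². Wetted perimeter P = b + 2y = 4.97 + 2×2.87 = 10.71 m. Hydraulic radius R = A/P = 14.26/10.71 = 1.332 m. Q_A = (1/0.039)·14.26·1.332^(2/3)·√0.0012 = 15.34 m³/s.
Channel B: Flow area A = b·y = 2.86 × 3.23 = 9.238 m². Wetted perimeter P = b + 2y = 2.86 + 2×3.23 = 9.32 m. Hydraulic radius R = A/P = 9.238/9.32 = 0.9912 m. Q_B = (1/0.039)·9.238·0.9912^(2/3)·√0.0012 = 8.159 m³/s.
The larger discharge is 15.34 m³/s and the smaller is 8.159 m³/s; the ratio is 1.88.

1.88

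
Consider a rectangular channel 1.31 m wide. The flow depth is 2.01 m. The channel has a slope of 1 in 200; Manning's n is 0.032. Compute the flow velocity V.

Flow area A = b·y = 1.31 × 2.01 = 2.633 m². Wetted perimeter P = b + 2y = 1.31 + 2×2.01 = 5.33 m.
Hydraulic radius R = A/P = 2.633/5.33 = 0.494 m.
From Manning's equation, V = (1/n) R^(2/3) S^(1/2) = (1/0.032) × 0.494^(2/3) × 0.005^(1/2) = 1.38 m/s.

V = 1.38 m/s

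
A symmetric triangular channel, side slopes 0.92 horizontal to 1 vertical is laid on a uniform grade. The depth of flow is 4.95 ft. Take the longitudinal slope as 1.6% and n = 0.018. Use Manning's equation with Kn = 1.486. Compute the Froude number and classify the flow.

supercritical

For a triangular section with side slope z = 0.92: A = zy² = 0.92×4.95² = 22.54 ft²; P = 2y√(1+z²) = 2×4.95×1.359 = 13.45 ft.
Hydraulic radius R = A/P = 22.54/13.45 = 1.676 ft.
V = (1.486/n) R^(2/3) √S = (1.486/0.018) × 1.676^(2/3) × √0.016 = 14.73 ft/s. Hydraulic depth D_h = A/T = 22.54/9.108 = 2.475 ft.
Froude number Fr = V/√(g·D_h) = 14.73/√(32.2×2.475) = 1.65, which is greater than 1, so the flow is supercritical.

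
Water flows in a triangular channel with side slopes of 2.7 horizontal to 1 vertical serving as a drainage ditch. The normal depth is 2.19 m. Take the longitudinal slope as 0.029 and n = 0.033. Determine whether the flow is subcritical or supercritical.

supercritical

For a triangular section with side slope z = 2.7: A = zy² = 2.7×2.19² = 12.95 m²; P = 2y√(1+z²) = 2×2.19×2.879 = 12.61 m.
Hydraulic radius R = A/P = 12.95/12.61 = 1.027 m.
V = (1/n) R^(2/3) √S = (1/0.033) × 1.027^(2/3) × √0.029 = 5.252 m/s. Hydraulic depth D_h = A/T = 12.95/11.83 = 1.095 m.
Froude number Fr = V/√(g·D_h) = 5.252/√(9.81×1.095) = 1.6, which is greater than 1, so the flow is supercritical.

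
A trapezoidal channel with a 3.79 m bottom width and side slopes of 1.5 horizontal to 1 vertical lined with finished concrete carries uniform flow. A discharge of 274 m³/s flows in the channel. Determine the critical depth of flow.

y_c = 4.74 m

At critical depth, Q² T / (g A³) = 1, i.e. A³/T = Q²/g = 274²/9.81 = 7653.
Try y = 5.18 m: A³/T = 11110 — over.
Try y = 4.01 m: A³/T = 3842 — short.
Try y = 4.74 m: A³/T = 7658 — ≈ 7653.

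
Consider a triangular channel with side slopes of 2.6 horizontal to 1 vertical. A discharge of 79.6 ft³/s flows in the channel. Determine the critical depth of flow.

y_c = 2.25 ft

At critical depth, Q² T / (g A³) = 1, i.e. A³/T = Q²/g = 79.6²/32.2 = 196.8.
Try y = 2.01 ft: A³/T = 110.9 — low.
Try y = 2.76 ft: A³/T = 541.3 — high.
Try y = 2.25 ft: A³/T = 194.9 — matches.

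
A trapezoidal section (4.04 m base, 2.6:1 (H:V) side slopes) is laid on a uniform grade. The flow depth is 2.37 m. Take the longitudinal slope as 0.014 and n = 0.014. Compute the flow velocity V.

With bottom width b = 4.04 m and side slope z = 2.6: A = (b + zy)y = (4.04 + 2.6×2.37)×2.37 = 24.18 m²; P = b + 2y√(1+z²) = 4.04 + 2×2.37×2.786 = 17.24 m.
Hydraulic radius R = A/P = 24.18/17.24 = 1.402 m.
From Manning's equation, V = (1/n) R^(2/3) S^(1/2) = (1/0.014) × 1.402^(2/3) × 0.014^(1/2) = 10.6 m/s.

V = 10.6 m/s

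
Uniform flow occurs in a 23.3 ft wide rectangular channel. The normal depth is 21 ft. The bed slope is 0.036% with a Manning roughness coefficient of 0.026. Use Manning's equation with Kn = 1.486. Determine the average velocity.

V = 4.15 ft/s

Flow area A = b·y = 23.3 × 21 = 489.3 ft². Wetted perimeter P = b + 2y = 23.3 + 2×21 = 65.3 ft.
Hydraulic radius R = A/P = 489.3/65.3 = 7.493 ft.
From Manning's equation, V = (1.486/n) R^(2/3) S^(1/2) = (1.486/0.026) × 7.493^(2/3) × 0.00036^(1/2) = 4.15 ft/s.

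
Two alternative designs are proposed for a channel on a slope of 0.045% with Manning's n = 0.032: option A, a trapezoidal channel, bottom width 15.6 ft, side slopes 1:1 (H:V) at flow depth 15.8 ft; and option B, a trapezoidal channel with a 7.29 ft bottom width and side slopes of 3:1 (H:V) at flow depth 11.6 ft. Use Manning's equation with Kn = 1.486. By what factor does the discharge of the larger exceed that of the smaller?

1.25

Channel A: With bottom width b = 15.6 ft and side slope z = 1: A = (b + zy)y = (15.6 + 1×15.8)×15.8 = 496.1 ft²; P = b + 2y√(1+z²) = 15.6 + 2×15.8×1.414 = 60.29 ft. Hydraulic radius R = A/P = 496.1/60.29 = 8.229 ft. Q_A = (1.486/0.032)·496.1·8.229^(2/3)·√0.00045 = 1992 ft³/s.
Channel B: With bottom width b = 7.29 ft and side slope z = 3: A = (b + zy)y = (7.29 + 3×11.6)×11.6 = 488.2 ft²; P = b + 2y√(1+z²) = 7.29 + 2×11.6×3.162 = 80.65 ft. Hydraulic radius R = A/P = 488.2/80.65 = 6.053 ft. Q_B = (1.486/0.032)·488.2·6.053^(2/3)·√0.00045 = 1598 ft³/s.
The larger discharge is 1992 ft³/s and the smaller is 1598 ft³/s; the ratio is 1.25.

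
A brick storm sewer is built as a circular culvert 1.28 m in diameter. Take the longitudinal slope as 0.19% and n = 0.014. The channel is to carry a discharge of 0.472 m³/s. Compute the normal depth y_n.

Manning's equation rearranged: A R^(2/3) = nQ / (1·√S) = 0.014 × 0.472 / (√0.0019) = 0.1516.
At y = 0.539 m: A R^(2/3) = 0.2227 — high.
At y = 0.323 m: A R^(2/3) = 0.084 — low.
At y = 0.438 m: A R^(2/3) = 0.1517 — ≈ 0.1516.

y_n = 0.438 m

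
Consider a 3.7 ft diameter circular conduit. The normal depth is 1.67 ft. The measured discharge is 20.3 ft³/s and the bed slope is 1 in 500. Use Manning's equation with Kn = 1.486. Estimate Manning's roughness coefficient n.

n = 0.014

For a circular section of diameter D = 3.7 ft at depth y = 1.67 ft, the central angle is θ = 2 arccos(1 − 2y/D) = 2.947 rad. Then A = (D²/8)(θ − sin θ) = 4.711 ft² and P = Dθ/2 = 5.451 ft.
Hydraulic radius R = A/P = 4.711/5.451 = 0.8642 ft.
Rearranging Manning's equation: n = (1.486/Q) A R^(2/3) S^(1/2) = (1.486/20.3) × 4.711 × 0.8642^(2/3) × √0.002 = 0.014.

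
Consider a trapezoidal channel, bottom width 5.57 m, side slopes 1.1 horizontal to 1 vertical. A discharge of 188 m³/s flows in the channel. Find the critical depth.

y_c = 3.79 m

At critical depth, Q² T / (g A³) = 1, i.e. A³/T = Q²/g = 188²/9.81 = 3603.
At y = 4.84 m: A³/T = 9039 — over.
At y = 2.85 m: A³/T = 1290 — short.
At y = 3.79 m: A³/T = 3616 — close enough.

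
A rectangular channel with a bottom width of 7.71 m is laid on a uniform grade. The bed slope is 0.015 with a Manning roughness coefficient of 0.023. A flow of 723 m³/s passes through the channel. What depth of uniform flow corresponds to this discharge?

y_n = 9.07 m

Manning's equation rearranged: A R^(2/3) = nQ / (1·√S) = 0.023 × 723 / (√0.015) = 135.8.
Trying y = 10 m: A R^(2/3) = 152.5 — too large.
Trying y = 6.5 m: A R^(2/3) = 90.33 — too small.
Trying y = 9.07 m: A R^(2/3) = 135.8 — ≈ 135.8.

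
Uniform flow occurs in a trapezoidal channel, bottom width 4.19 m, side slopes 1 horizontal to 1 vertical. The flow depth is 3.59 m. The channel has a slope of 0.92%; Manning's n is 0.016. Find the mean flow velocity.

V = 9.35 m/s

With bottom width b = 4.19 m and side slope z = 1: A = (b + zy)y = (4.19 + 1×3.59)×3.59 = 27.93 m²; P = b + 2y√(1+z²) = 4.19 + 2×3.59×1.414 = 14.34 m.
Hydraulic radius R = A/P = 27.93/14.34 = 1.947 m.
From Manning's equation, V = (1/n) R^(2/3) S^(1/2) = (1/0.016) × 1.947^(2/3) × 0.0092^(1/2) = 9.35 m/s.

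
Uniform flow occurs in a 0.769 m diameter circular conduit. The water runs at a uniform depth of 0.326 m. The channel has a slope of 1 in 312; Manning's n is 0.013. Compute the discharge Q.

Q = 0.252 m³/s

For a circular section of diameter D = 0.769 m at depth y = 0.326 m, the central angle is θ = 2 arccos(1 − 2y/D) = 2.836 rad. Then A = (D²/8)(θ − sin θ) = 0.1874 m² and P = Dθ/2 = 1.09 m.
Hydraulic radius R = A/P = 0.1874/1.09 = 0.1719 m.
Manning's equation: Q = (1/n) A R^(2/3) S^(1/2) = (1/0.013) × 0.1874 × 0.1719^(2/3) × 0.003205^(1/2) = 0.252 m³/s.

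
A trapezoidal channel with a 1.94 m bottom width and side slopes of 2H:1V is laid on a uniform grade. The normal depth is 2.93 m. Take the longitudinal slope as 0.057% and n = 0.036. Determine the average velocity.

V = 0.876 m/s

With bottom width b = 1.94 m and side slope z = 2: A = (b + zy)y = (1.94 + 2×2.93)×2.93 = 22.85 m²; P = b + 2y√(1+z²) = 1.94 + 2×2.93×2.236 = 15.04 m.
Hydraulic radius R = A/P = 22.85/15.04 = 1.519 m.
From Manning's equation, V = (1/n) R^(2/3) S^(1/2) = (1/0.036) × 1.519^(2/3) × 0.00057^(1/2) = 0.876 m/s.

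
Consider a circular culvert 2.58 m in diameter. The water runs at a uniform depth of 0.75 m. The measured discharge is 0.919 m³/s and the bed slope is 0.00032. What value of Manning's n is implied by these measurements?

For a circular section of diameter D = 2.58 m at depth y = 0.75 m, the central angle is θ = 2 arccos(1 − 2y/D) = 2.278 rad. Then A = (D²/8)(θ − sin θ) = 1.263 m² and P = Dθ/2 = 2.938 m.
Hydraulic radius R = A/P = 1.263/2.938 = 0.4297 m.
Rearranging Manning's equation: n = (1/Q) A R^(2/3) S^(1/2) = (1/0.919) × 1.263 × 0.4297^(2/3) × √0.00032 = 0.014.

n = 0.014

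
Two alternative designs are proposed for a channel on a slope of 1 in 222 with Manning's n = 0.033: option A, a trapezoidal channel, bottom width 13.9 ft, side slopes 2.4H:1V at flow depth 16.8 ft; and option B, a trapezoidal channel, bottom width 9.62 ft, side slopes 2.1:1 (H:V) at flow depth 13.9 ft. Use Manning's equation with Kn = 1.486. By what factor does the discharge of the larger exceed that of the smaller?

Channel A: With bottom width b = 13.9 ft and side slope z = 2.4: A = (b + zy)y = (13.9 + 2.4×16.8)×16.8 = 910.9 ft²; P = b + 2y√(1+z²) = 13.9 + 2×16.8×2.6 = 101.3 ft. Hydraulic radius R = A/P = 910.9/101.3 = 8.996 ft. Q_A = (1.486/0.033)·910.9·8.996^(2/3)·√0.004505 = 11910 ft³/s.
Channel B: With bottom width b = 9.62 ft and side slope z = 2.1: A = (b + zy)y = (9.62 + 2.1×13.9)×13.9 = 539.5 ft²; P = b + 2y√(1+z²) = 9.62 + 2×13.9×2.326 = 74.28 ft. Hydraulic radius R = A/P = 539.5/74.28 = 7.262 ft. Q_B = (1.486/0.033)·539.5·7.262^(2/3)·√0.004505 = 6114 ft³/s.
The larger discharge is 11910 ft³/s and the smaller is 6114 ft³/s; the ratio is 1.95.

1.95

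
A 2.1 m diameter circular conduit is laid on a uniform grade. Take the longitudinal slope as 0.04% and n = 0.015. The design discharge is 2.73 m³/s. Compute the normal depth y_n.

Manning's equation rearranged: A R^(2/3) = nQ / (1·√S) = 0.015 × 2.73 / (√0.0004) = 2.047.
Try y = 1.75 m: A R^(2/3) = 2.287 — too large.
Try y = 1.4 m: A R^(2/3) = 1.767 — too small.
Try y = 1.57 m: A R^(2/3) = 2.048 — close enough.

y_n = 1.57 m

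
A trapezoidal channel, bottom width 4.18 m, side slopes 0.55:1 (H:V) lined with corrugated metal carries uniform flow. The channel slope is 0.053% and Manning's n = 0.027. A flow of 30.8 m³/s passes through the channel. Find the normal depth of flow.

Manning's equation rearranged: A R^(2/3) = nQ / (1·√S) = 0.027 × 30.8 / (√0.00053) = 36.12.
Trying y = 4.61 m: A R^(2/3) = 50.86 — high.
Trying y = 3.06 m: A R^(2/3) = 24.61 — low.
Trying y = 3.81 m: A R^(2/3) = 36.12 — close enough.

y_n = 3.81 m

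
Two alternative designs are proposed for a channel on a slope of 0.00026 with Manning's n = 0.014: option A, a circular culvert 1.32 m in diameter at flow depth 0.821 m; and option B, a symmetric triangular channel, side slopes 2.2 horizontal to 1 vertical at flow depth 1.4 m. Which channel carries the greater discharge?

channel B

Channel A: For a circular section of diameter D = 1.32 m at depth y = 0.821 m, the central angle is θ = 2 arccos(1 − 2y/D) = 3.634 rad. Then A = (D²/8)(θ − sin θ) = 0.8946 m² and P = Dθ/2 = 2.399 m. Hydraulic radius R = A/P = 0.8946/2.399 = 0.373 m. Q_A = (1/0.014)·0.8946·0.373^(2/3)·√0.00026 = 0.5339 m³/s.
Channel B: For a triangular section with side slope z = 2.2: A = zy² = 2.2×1.4² = 4.312 m²; P = 2y√(1+z²) = 2×1.4×2.417 = 6.767 m. Hydraulic radius R = A/P = 4.312/6.767 = 0.6373 m. Q_B = (1/0.014)·4.312·0.6373^(2/3)·√0.00026 = 3.678 m³/s.
Q_A = 0.5339 m³/s vs Q_B = 3.678 m³/s, so channel B carries more.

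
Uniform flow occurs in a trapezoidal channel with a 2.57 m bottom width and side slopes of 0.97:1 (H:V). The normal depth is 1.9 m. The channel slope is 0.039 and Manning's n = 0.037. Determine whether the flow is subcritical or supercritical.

supercritical

With bottom width b = 2.57 m and side slope z = 0.97: A = (b + zy)y = (2.57 + 0.97×1.9)×1.9 = 8.385 m²; P = b + 2y√(1+z²) = 2.57 + 2×1.9×1.393 = 7.864 m.
Hydraulic radius R = A/P = 8.385/7.864 = 1.066 m.
V = (1/n) R^(2/3) √S = (1/0.037) × 1.066^(2/3) × √0.039 = 5.57 m/s. Hydraulic depth D_h = A/T = 8.385/6.256 = 1.34 m.
Froude number Fr = V/√(g·D_h) = 5.57/√(9.81×1.34) = 1.54, which is greater than 1, so the flow is supercritical.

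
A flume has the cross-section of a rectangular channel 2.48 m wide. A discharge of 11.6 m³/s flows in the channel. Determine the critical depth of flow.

For a rectangular channel, critical depth y_c = (q²/g)^(1/3) where q = Q/b = 11.6/2.48 = 4.677 m²/s.
So y_c = (4.677²/9.81)^(1/3) = 1.31 m.

y_c = 1.31 m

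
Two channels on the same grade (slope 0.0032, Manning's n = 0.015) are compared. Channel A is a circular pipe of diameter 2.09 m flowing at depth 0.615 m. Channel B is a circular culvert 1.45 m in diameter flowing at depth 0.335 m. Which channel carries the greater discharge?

channel A

Channel A: For a circular section of diameter D = 2.09 m at depth y = 0.615 m, the central angle is θ = 2 arccos(1 − 2y/D) = 2.293 rad. Then A = (D²/8)(θ − sin θ) = 0.8427 m² and P = Dθ/2 = 2.397 m. Hydraulic radius R = A/P = 0.8427/2.397 = 0.3516 m. Q_A = (1/0.015)·0.8427·0.3516^(2/3)·√0.0032 = 1.583 m³/s.
Channel B: For a circular section of diameter D = 1.45 m at depth y = 0.335 m, the central angle is θ = 2 arccos(1 − 2y/D) = 2.006 rad. Then A = (D²/8)(θ − sin θ) = 0.2887 m² and P = Dθ/2 = 1.454 m. Hydraulic radius R = A/P = 0.2887/1.454 = 0.1986 m. Q_B = (1/0.015)·0.2887·0.1986^(2/3)·√0.0032 = 0.3706 m³/s.
Q_A = 1.583 m³/s vs Q_B = 0.3706 m³/s, so channel A carries more.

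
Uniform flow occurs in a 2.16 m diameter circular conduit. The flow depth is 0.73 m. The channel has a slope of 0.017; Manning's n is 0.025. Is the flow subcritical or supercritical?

For a circular section of diameter D = 2.16 m at depth y = 0.73 m, the central angle is θ = 2 arccos(1 − 2y/D) = 2.482 rad. Then A = (D²/8)(θ − sin θ) = 1.09 m² and P = Dθ/2 = 2.68 m.
Hydraulic radius R = A/P = 1.09/2.68 = 0.4066 m.
V = (1/n) R^(2/3) √S = (1/0.025) × 0.4066^(2/3) × √0.017 = 2.862 m/s. Hydraulic depth D_h = A/T = 1.09/2.043 = 0.5332 m.
Froude number Fr = V/√(g·D_h) = 2.862/√(9.81×0.5332) = 1.25, which is greater than 1, so the flow is supercritical.

supercritical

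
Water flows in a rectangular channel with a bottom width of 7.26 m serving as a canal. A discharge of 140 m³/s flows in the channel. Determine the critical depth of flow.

y_c = 3.36 m

For a rectangular channel, critical depth y_c = (q²/g)^(1/3) where q = Q/b = 140/7.26 = 19.28 m²/s.
So y_c = (19.28²/9.81)^(1/3) = 3.36 m.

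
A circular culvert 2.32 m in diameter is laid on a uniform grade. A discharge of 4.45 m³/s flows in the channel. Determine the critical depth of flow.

At critical depth, Q² T / (g A³) = 1, i.e. A³/T = Q²/g = 4.45²/9.81 = 2.019.
At y = 0.869 m: A³/T = 1.345 — too small.
At y = 1.12 m: A³/T = 3.56 — too large.
At y = 0.966 m: A³/T = 2.02 — matches.

y_c = 0.966 m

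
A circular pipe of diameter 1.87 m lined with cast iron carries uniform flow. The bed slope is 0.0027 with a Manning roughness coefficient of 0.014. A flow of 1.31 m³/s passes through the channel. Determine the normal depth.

Manning's equation rearranged: A R^(2/3) = nQ / (1·√S) = 0.014 × 1.31 / (√0.0027) = 0.353.
Trying y = 0.487 m: A R^(2/3) = 0.2457 — too small.
Trying y = 0.586 m: A R^(2/3) = 0.3524 — close enough.

y_n = 0.586 m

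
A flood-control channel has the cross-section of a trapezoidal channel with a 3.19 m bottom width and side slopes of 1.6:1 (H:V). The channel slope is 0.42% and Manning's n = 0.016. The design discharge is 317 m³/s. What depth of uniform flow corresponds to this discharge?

y_n = 4.41 m

Manning's equation rearranged: A R^(2/3) = nQ / (1·√S) = 0.016 × 317 / (√0.0042) = 78.26.
Try y = 5.13 m: A R^(2/3) = 110.4 — over.
Try y = 3.62 m: A R^(2/3) = 50.4 — short.
Try y = 4.41 m: A R^(2/3) = 78.24 — ≈ 78.26.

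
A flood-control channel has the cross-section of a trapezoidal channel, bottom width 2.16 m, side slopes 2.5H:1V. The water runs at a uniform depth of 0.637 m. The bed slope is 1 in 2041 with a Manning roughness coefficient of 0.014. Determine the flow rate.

Q = 2.14 m³/s

With bottom width b = 2.16 m and side slope z = 2.5: A = (b + zy)y = (2.16 + 2.5×0.637)×0.637 = 2.39 m²; P = b + 2y√(1+z²) = 2.16 + 2×0.637×2.693 = 5.59 m.
Hydraulic radius R = A/P = 2.39/5.59 = 0.4276 m.
Manning's equation: Q = (1/n) A R^(2/3) S^(1/2) = (1/0.014) × 2.39 × 0.4276^(2/3) × 0.00049^(1/2) = 2.14 m³/s.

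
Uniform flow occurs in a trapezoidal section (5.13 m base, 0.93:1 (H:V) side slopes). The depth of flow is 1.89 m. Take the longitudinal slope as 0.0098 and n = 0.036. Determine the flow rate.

Q = 41.9 m³/s

With bottom width b = 5.13 m and side slope z = 0.93: A = (b + zy)y = (5.13 + 0.93×1.89)×1.89 = 13.02 m²; P = b + 2y√(1+z²) = 5.13 + 2×1.89×1.366 = 10.29 m.
Hydraulic radius R = A/P = 13.02/10.29 = 1.265 m.
Manning's equation: Q = (1/n) A R^(2/3) S^(1/2) = (1/0.036) × 13.02 × 1.265^(2/3) × 0.0098^(1/2) = 41.9 m³/s.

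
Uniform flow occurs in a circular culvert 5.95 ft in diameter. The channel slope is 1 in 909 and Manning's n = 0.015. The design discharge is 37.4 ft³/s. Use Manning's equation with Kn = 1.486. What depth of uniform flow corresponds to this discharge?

Manning's equation rearranged: A R^(2/3) = nQ / (1.486·√S) = 0.015 × 37.4 / (1.486 × √0.0011) = 11.38.
At y = 1.87 ft: A R^(2/3) = 7.762 — short.
At y = 2.81 ft: A R^(2/3) = 16.42 — over.
At y = 2.29 ft: A R^(2/3) = 11.37 — close enough.

y_n = 2.29 ft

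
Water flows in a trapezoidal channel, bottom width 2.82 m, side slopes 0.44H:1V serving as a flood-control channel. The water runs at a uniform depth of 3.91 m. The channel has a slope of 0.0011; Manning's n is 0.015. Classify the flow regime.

With bottom width b = 2.82 m and side slope z = 0.44: A = (b + zy)y = (2.82 + 0.44×3.91)×3.91 = 17.75 m²; P = b + 2y√(1+z²) = 2.82 + 2×3.91×1.093 = 11.36 m.
Hydraulic radius R = A/P = 17.75/11.36 = 1.562 m.
V = (1/n) R^(2/3) √S = (1/0.015) × 1.562^(2/3) × √0.0011 = 2.977 m/s. Hydraulic depth D_h = A/T = 17.75/6.261 = 2.836 m.
Froude number Fr = V/√(g·D_h) = 2.977/√(9.81×2.836) = 0.564, which is less than 1, so the flow is subcritical.

subcritical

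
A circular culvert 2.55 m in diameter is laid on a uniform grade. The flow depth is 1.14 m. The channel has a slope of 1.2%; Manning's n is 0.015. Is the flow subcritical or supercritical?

For a circular section of diameter D = 2.55 m at depth y = 1.14 m, the central angle is θ = 2 arccos(1 − 2y/D) = 2.929 rad. Then A = (D²/8)(θ − sin θ) = 2.21 m² and P = Dθ/2 = 3.735 m.
Hydraulic radius R = A/P = 2.21/3.735 = 0.5917 m.
V = (1/n) R^(2/3) √S = (1/0.015) × 0.5917^(2/3) × √0.012 = 5.147 m/s. Hydraulic depth D_h = A/T = 2.21/2.536 = 0.8715 m.
Froude number Fr = V/√(g·D_h) = 5.147/√(9.81×0.8715) = 1.76, which is greater than 1, so the flow is supercritical.

supercritical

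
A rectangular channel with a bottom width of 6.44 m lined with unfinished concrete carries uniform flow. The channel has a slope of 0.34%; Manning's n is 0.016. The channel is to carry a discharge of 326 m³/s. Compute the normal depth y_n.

Manning's equation rearranged: A R^(2/3) = nQ / (1·√S) = 0.016 × 326 / (√0.0034) = 89.45.
Try y = 6.82 m: A R^(2/3) = 74.01 — short.
Try y = 9.46 m: A R^(2/3) = 109.3 — over.
Try y = 7.98 m: A R^(2/3) = 89.4 — close enough.

y_n = 7.98 m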